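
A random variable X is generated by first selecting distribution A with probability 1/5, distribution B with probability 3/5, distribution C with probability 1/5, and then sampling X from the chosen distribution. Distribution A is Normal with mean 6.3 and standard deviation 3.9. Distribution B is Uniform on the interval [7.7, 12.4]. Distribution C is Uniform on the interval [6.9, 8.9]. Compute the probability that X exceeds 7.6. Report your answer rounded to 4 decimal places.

Conditional on each component, P(X > 7.6): A: 0.369441; B: 1; C: 0.65.
By total probability, P(X > 7.6) = 0.2·0.369441 + 0.6·1 + 0.2·0.65 = 0.803888.

0.8039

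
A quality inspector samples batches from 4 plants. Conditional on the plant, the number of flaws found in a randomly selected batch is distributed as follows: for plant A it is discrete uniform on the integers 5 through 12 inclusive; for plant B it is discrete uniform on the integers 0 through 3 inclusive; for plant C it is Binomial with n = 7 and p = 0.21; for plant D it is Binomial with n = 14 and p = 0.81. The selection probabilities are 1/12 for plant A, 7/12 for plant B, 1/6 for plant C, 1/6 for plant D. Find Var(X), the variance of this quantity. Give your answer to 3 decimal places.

Per component, A: μ=8.5, E[X²]=77.5; B: μ=1.5, E[X²]=3.5; C: μ=1.47, E[X²]=3.3222; D: μ=11.34, E[X²]=130.75.
E[X] = 0.0833333·8.5 + 0.583333·1.5 + 0.166667·1.47 + 0.166667·11.34 = 3.71833.
E[X²] = 0.0833333·77.5 + 0.583333·3.5 + 0.166667·3.3222 + 0.166667·130.75 = 30.8454.
Var(X) = E[X²] − (E[X])² = 30.8454 − 13.826 = 17.0194.

17.019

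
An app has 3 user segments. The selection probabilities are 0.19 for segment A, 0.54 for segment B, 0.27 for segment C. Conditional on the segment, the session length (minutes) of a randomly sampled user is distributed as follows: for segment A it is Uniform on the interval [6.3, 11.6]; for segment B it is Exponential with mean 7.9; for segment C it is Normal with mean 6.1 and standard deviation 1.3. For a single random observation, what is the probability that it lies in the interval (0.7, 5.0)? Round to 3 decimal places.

0.261

Conditional on each segment, P(0.7 < X < 5.0): A: 0; B: 0.384161; C: 0.198717.
By total probability, P(0.7 < X < 5.0) = 0.19·0 + 0.54·0.384161 + 0.27·0.198717 = 0.261101.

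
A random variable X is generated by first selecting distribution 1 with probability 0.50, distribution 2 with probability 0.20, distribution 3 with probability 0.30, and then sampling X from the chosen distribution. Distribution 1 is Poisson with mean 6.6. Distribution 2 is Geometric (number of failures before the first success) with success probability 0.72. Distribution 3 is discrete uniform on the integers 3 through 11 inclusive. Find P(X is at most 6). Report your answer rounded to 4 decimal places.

0.5887

Conditional on each component, P(X ≤ 6): 1: 0.510839; 2: 0.999865; 3: 0.444444.
By total probability, P(X ≤ 6) = 0.5·0.510839 + 0.2·0.999865 + 0.3·0.444444 = 0.588726.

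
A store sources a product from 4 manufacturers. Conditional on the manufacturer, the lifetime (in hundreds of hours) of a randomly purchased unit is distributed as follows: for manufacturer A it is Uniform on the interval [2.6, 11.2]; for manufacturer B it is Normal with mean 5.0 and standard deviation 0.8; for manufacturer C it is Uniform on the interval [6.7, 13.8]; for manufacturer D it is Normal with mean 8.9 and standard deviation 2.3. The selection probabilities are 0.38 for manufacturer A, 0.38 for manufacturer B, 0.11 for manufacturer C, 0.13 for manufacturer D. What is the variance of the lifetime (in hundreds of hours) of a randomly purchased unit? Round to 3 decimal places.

6.853

Per component, A: μ=6.9, E[X²]=53.7733; B: μ=5, E[X²]=25.64; C: μ=10.25, E[X²]=109.263; D: μ=8.9, E[X²]=84.5.
E[X] = 0.38·6.9 + 0.38·5 + 0.11·10.25 + 0.13·8.9 = 6.8065.
E[X²] = 0.38·53.7733 + 0.38·25.64 + 0.11·109.263 + 0.13·84.5 = 53.181.
Var(X) = E[X²] − (E[X])² = 53.181 − 46.3284 = 6.85259.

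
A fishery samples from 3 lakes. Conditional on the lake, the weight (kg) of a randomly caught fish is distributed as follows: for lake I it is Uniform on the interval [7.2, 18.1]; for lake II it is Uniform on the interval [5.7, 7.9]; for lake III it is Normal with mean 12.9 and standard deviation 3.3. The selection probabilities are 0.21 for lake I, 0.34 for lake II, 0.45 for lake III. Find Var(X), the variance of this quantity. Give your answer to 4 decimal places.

15.2593

Per component, I: μ=12.65, E[X²]=169.923; II: μ=6.8, E[X²]=46.6433; III: μ=12.9, E[X²]=177.3.
E[X] = 0.21·12.65 + 0.34·6.8 + 0.45·12.9 = 10.7735.
E[X²] = 0.21·169.923 + 0.34·46.6433 + 0.45·177.3 = 131.328.
Var(X) = E[X²] − (E[X])² = 131.328 − 116.068 = 15.2593.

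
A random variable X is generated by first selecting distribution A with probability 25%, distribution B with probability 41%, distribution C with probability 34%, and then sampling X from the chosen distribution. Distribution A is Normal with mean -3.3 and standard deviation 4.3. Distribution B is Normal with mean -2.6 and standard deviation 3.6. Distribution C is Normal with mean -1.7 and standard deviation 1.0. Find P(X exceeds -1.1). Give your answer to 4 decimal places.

0.3081

Conditional on each component, P(X > -1.1): A: 0.304456; B: 0.338461; C: 0.274253.
By total probability, P(X > -1.1) = 0.25·0.304456 + 0.41·0.338461 + 0.34·0.274253 = 0.308129.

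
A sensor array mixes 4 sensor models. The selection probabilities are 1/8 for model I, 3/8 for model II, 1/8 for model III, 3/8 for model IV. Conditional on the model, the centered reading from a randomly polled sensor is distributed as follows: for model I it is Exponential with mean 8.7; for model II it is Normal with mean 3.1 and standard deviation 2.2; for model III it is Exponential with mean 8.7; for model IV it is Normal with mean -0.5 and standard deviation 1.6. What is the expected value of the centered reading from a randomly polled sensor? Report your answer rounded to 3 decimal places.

Component means — I: 8.7; II: 3.1; III: 8.7; IV: -0.5.
E[X] = 0.125·8.7 + 0.375·3.1 + 0.125·8.7 + 0.375·-0.5 = 3.15.

3.150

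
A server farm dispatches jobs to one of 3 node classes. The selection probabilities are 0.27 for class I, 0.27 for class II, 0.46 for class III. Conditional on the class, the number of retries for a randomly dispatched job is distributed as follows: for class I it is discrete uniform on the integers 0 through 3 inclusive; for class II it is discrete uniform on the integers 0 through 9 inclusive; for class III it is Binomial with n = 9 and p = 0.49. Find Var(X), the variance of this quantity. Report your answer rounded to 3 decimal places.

5.308

Per component, I: μ=1.5, E[X²]=3.5; II: μ=4.5, E[X²]=28.5; III: μ=4.41, E[X²]=21.6972.
E[X] = 0.27·1.5 + 0.27·4.5 + 0.46·4.41 = 3.6486.
E[X²] = 0.27·3.5 + 0.27·28.5 + 0.46·21.6972 = 18.6207.
Var(X) = E[X²] − (E[X])² = 18.6207 − 13.3123 = 5.30843.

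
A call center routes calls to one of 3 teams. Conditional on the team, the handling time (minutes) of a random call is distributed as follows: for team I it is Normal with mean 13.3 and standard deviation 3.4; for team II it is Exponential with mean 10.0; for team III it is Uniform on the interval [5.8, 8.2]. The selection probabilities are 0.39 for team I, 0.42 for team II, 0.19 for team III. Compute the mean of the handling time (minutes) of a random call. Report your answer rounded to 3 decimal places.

10.717

Component means — I: 13.3; II: 10; III: 7.
E[X] = 0.39·13.3 + 0.42·10 + 0.19·7 = 10.717.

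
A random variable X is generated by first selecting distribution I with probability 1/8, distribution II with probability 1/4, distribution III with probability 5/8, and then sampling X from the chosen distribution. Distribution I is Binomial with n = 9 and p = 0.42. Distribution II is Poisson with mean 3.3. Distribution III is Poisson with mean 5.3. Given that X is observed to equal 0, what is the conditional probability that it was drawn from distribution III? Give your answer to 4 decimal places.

0.2351

Likelihoods P(X=0 | ·): I: 0.00742766; II: 0.0368832; III: 0.00499159.
Posterior ∝ prior × likelihood. Numerator for III: 0.625·0.00499159 = 0.00311975.
Normalizing constant: 0.125·0.00742766 + 0.25·0.0368832 + 0.625·0.00499159 = 0.013269.
P(III | observation) = 0.00311975 / 0.013269 = 0.235115.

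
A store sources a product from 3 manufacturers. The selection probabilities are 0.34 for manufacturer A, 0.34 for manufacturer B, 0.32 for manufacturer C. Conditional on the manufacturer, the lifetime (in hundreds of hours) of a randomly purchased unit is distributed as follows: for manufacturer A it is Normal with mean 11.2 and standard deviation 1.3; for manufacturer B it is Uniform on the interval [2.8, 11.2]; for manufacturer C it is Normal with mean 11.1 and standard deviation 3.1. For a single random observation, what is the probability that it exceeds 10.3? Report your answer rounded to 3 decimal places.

0.486

Conditional on each manufacturer, P(X > 10.3): A: 0.755628; B: 0.107143; C: 0.601821.
By total probability, P(X > 10.3) = 0.34·0.755628 + 0.34·0.107143 + 0.32·0.601821 = 0.485925.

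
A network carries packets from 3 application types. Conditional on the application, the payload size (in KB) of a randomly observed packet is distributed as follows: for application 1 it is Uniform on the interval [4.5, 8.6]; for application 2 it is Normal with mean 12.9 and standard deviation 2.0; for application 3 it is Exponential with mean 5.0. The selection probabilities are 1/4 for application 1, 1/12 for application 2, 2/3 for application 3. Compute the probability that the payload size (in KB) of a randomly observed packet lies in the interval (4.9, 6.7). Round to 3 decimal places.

Conditional on each application, P(4.9 < X < 6.7): 1: 0.439024; 2: 0.000935932; 3: 0.113465.
By total probability, P(4.9 < X < 6.7) = 0.25·0.439024 + 0.0833333·0.000935932 + 0.666667·0.113465 = 0.185478.

0.185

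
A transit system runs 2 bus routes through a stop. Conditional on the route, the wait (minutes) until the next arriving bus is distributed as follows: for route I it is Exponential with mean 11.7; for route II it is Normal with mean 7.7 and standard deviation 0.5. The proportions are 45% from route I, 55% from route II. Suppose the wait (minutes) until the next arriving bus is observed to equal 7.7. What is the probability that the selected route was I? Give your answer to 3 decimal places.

0.043

Likelihoods f(7.7 | ·): I: 0.0442585; II: 0.797885.
Posterior ∝ prior × likelihood. Numerator for I: 0.45·0.0442585 = 0.0199163.
Normalizing constant: 0.45·0.0442585 + 0.55·0.797885 = 0.458753.
P(I | observation) = 0.0199163 / 0.458753 = 0.043414.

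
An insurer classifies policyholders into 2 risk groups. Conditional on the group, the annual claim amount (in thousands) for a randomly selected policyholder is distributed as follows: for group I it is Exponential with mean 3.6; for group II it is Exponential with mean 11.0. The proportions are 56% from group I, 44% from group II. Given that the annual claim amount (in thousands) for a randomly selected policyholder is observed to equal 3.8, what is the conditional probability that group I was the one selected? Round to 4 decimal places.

Likelihoods f(3.8 | ·): I: 0.0966664; II: 0.0643544.
Posterior ∝ prior × likelihood. Numerator for I: 0.56·0.0966664 = 0.0541332.
Normalizing constant: 0.56·0.0966664 + 0.44·0.0643544 = 0.0824491.
P(I | observation) = 0.0541332 / 0.0824491 = 0.656565.

0.6566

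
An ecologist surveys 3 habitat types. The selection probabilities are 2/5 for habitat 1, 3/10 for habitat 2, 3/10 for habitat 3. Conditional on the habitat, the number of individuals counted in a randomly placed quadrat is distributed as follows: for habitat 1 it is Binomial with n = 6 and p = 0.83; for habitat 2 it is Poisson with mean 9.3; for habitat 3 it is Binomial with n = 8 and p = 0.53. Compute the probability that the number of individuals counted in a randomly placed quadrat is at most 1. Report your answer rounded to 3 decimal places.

Conditional on each habitat, P(X ≤ 1): 1: 0.000731226; 2: 0.00094167; 3: 0.0238619.
By total probability, P(X ≤ 1) = 0.4·0.000731226 + 0.3·0.00094167 + 0.3·0.0238619 = 0.00773358.

0.008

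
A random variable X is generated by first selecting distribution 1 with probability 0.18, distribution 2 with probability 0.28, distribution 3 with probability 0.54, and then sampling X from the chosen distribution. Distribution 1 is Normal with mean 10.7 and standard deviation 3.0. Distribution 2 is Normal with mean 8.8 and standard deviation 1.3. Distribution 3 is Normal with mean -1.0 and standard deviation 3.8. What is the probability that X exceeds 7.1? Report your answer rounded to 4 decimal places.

0.4215

Conditional on each component, P(X > 7.1): 1: 0.88493; 2: 0.904511; 3: 0.0165207.
By total probability, P(X > 7.1) = 0.18·0.88493 + 0.28·0.904511 + 0.54·0.0165207 = 0.421472.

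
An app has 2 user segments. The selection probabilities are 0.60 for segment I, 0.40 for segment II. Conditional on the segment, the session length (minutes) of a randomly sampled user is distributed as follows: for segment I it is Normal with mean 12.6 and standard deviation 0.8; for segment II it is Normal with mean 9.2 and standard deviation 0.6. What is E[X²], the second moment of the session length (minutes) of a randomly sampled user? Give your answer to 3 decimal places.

129.640

For each component E[X²] = Var + (mean)², giving I: 159.4; II: 85.
Overall E[X²] = 0.6·159.4 + 0.4·85 = 129.64.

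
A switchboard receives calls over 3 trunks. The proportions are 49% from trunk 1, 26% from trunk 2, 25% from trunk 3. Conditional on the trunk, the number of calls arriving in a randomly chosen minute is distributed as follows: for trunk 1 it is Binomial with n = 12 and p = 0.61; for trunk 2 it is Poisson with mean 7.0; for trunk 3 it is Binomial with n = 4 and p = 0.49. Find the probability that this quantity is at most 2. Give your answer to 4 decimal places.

0.1844

Conditional on each trunk, P(X ≤ 2): 1: 0.00224394; 2: 0.0296362; 3: 0.702348.
By total probability, P(X ≤ 2) = 0.49·0.00224394 + 0.26·0.0296362 + 0.25·0.702348 = 0.184392.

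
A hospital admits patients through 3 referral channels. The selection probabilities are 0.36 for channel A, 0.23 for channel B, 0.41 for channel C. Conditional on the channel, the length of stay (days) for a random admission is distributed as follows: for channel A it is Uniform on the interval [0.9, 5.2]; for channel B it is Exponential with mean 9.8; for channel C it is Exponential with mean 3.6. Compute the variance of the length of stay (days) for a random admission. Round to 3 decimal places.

35.400

Per component, A: μ=3.05, E[X²]=10.8433; B: μ=9.8, E[X²]=192.08; C: μ=3.6, E[X²]=25.92.
E[X] = 0.36·3.05 + 0.23·9.8 + 0.41·3.6 = 4.828.
E[X²] = 0.36·10.8433 + 0.23·192.08 + 0.41·25.92 = 58.7092.
Var(X) = E[X²] − (E[X])² = 58.7092 − 23.3096 = 35.3996.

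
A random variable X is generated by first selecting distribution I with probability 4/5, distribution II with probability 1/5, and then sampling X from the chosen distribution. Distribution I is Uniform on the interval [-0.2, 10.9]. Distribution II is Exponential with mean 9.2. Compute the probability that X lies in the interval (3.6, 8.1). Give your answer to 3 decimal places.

0.377

Conditional on each component, P(3.6 < X < 8.1): I: 0.405405; II: 0.261572.
By total probability, P(3.6 < X < 8.1) = 0.8·0.405405 + 0.2·0.261572 = 0.376639.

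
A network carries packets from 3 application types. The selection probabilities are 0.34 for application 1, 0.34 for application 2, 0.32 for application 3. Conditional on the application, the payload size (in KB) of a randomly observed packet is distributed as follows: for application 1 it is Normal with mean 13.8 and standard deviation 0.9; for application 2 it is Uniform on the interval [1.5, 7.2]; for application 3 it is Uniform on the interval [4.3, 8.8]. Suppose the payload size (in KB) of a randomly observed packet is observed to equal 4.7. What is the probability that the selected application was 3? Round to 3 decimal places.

0.544

Likelihoods f(4.7 | ·): 1: 2.79713e-23; 2: 0.175439; 3: 0.222222.
Posterior ∝ prior × likelihood. Numerator for 3: 0.32·0.222222 = 0.0711111.
Normalizing constant: 0.34·2.79713e-23 + 0.34·0.175439 + 0.32·0.222222 = 0.13076.
P(3 | observation) = 0.0711111 / 0.13076 = 0.543828.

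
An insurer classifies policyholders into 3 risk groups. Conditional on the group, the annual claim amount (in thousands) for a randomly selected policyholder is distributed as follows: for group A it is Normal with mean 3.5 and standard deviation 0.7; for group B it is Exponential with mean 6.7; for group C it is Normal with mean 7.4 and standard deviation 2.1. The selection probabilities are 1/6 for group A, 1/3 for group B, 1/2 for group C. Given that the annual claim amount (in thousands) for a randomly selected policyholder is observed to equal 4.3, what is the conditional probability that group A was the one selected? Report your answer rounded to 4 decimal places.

Likelihoods f(4.3 | ·): A: 0.296614; B: 0.0785595; C: 0.0638994.
Posterior ∝ prior × likelihood. Numerator for A: 0.166667·0.296614 = 0.0494356.
Normalizing constant: 0.166667·0.296614 + 0.333333·0.0785595 + 0.5·0.0638994 = 0.107572.
P(A | observation) = 0.0494356 / 0.107572 = 0.459559.

0.4596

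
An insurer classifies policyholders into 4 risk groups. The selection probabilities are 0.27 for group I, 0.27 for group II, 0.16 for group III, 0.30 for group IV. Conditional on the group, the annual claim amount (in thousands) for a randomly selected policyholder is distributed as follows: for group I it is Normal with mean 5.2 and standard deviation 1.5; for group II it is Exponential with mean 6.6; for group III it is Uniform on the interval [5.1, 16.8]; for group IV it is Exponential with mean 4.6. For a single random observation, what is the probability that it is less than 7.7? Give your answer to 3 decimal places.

0.722

Conditional on each group, P(X < 7.7): I: 0.95221; II: 0.688597; III: 0.222222; IV: 0.812488.
By total probability, P(X < 7.7) = 0.27·0.95221 + 0.27·0.688597 + 0.16·0.222222 + 0.3·0.812488 = 0.72232.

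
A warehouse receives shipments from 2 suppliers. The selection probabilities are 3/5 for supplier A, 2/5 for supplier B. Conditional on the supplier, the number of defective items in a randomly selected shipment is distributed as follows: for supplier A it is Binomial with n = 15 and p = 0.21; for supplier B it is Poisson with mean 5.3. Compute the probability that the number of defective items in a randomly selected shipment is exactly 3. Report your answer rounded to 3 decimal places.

Conditional on each supplier, P(X = 3): A: 0.248997; B: 0.123856.
By total probability, P(X = 3) = 0.6·0.248997 + 0.4·0.123856 = 0.198941.

0.199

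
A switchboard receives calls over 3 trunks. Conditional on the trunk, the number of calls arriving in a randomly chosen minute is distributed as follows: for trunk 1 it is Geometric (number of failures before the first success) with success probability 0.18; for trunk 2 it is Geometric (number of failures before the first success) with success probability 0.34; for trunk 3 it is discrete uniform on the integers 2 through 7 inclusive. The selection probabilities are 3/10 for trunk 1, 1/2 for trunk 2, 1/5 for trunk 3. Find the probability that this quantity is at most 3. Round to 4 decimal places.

Conditional on each trunk, P(X ≤ 3): 1: 0.547878; 2: 0.810253; 3: 0.333333.
By total probability, P(X ≤ 3) = 0.3·0.547878 + 0.5·0.810253 + 0.2·0.333333 = 0.636156.

0.6362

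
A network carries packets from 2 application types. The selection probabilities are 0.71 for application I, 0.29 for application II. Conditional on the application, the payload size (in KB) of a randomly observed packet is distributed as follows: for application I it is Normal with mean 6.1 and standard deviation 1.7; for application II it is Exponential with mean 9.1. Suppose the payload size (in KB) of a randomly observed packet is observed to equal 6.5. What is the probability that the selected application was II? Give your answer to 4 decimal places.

0.0878

Likelihoods f(6.5 | ·): I: 0.228265; II: 0.0537958.
Posterior ∝ prior × likelihood. Numerator for II: 0.29·0.0537958 = 0.0156008.
Normalizing constant: 0.71·0.228265 + 0.29·0.0537958 = 0.177669.
P(II | observation) = 0.0156008 / 0.177669 = 0.0878082.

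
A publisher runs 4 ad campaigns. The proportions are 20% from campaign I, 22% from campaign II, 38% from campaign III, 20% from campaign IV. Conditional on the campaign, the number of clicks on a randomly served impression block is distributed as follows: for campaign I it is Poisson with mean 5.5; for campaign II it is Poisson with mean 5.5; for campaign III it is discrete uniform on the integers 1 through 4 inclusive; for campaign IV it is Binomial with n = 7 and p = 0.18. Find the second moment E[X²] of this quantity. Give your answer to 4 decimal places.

18.3892

For each component E[X²] = Var + (mean)², giving I: 35.75; II: 35.75; III: 7.5; IV: 2.6208.
Overall E[X²] = 0.2·35.75 + 0.22·35.75 + 0.38·7.5 + 0.2·2.6208 = 18.3892.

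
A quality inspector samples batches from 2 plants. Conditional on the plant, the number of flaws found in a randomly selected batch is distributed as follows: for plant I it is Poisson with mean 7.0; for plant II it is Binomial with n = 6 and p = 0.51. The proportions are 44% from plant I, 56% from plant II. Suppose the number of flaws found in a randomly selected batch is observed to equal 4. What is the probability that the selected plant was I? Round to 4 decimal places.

Likelihoods P(X=4 | ·): I: 0.0912262; II: 0.243649.
Posterior ∝ prior × likelihood. Numerator for I: 0.44·0.0912262 = 0.0401395.
Normalizing constant: 0.44·0.0912262 + 0.56·0.243649 = 0.176583.
P(I | observation) = 0.0401395 / 0.176583 = 0.227313.

0.2273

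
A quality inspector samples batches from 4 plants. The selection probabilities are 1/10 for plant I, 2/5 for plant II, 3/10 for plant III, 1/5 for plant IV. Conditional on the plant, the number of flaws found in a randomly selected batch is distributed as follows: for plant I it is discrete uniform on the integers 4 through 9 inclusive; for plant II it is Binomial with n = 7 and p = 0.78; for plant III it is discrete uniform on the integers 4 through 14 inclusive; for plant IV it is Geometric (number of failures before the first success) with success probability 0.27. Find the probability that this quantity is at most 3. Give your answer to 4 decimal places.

Conditional on each plant, P(X ≤ 3): I: 0; II: 0.0461368; III: 0; IV: 0.716018.
By total probability, P(X ≤ 3) = 0.1·0 + 0.4·0.0461368 + 0.3·0 + 0.2·0.716018 = 0.161658.

0.1617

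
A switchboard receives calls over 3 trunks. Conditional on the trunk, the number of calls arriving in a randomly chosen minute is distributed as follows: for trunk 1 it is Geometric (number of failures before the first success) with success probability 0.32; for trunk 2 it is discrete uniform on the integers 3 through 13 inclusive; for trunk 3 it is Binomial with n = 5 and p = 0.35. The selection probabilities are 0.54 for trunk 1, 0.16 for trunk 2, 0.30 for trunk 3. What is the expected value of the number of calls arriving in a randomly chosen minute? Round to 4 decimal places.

2.9525

Component means — 1: 2.125; 2: 8; 3: 1.75.
E[X] = 0.54·2.125 + 0.16·8 + 0.3·1.75 = 2.9525.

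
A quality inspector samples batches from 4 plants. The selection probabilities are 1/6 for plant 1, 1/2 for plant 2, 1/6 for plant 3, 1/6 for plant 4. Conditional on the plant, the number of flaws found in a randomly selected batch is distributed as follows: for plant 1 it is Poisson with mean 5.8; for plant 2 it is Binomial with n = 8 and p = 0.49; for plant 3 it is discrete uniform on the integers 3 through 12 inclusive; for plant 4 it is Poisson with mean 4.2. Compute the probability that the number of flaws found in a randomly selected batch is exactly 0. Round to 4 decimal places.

0.0053

Conditional on each plant, P(X = 0): 1: 0.00302755; 2: 0.00457679; 3: 0; 4: 0.0149956.
By total probability, P(X = 0) = 0.166667·0.00302755 + 0.5·0.00457679 + 0.166667·0 + 0.166667·0.0149956 = 0.00529225.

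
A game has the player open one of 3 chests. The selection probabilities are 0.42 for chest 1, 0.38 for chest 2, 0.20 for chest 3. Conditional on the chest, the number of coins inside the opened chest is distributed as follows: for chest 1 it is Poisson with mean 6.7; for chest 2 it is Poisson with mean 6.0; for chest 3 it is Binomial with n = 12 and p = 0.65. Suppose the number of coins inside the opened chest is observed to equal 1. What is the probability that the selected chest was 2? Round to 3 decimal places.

0.619

Likelihoods P(X=1 | ·): 1: 0.00824711; 2: 0.0148725; 3: 7.53083e-05.
Posterior ∝ prior × likelihood. Numerator for 2: 0.38·0.0148725 = 0.00565155.
Normalizing constant: 0.42·0.00824711 + 0.38·0.0148725 + 0.2·7.53083e-05 = 0.0091304.
P(2 | observation) = 0.00565155 / 0.0091304 = 0.618982.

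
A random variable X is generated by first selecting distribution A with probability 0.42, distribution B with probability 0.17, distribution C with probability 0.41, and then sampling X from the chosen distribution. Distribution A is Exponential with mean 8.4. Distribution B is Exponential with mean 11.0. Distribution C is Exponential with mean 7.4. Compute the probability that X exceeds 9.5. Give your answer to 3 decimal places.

0.321

Conditional on each component, P(X > 9.5): A: 0.322726; B: 0.421626; C: 0.276987.
By total probability, P(X > 9.5) = 0.42·0.322726 + 0.17·0.421626 + 0.41·0.276987 = 0.320786.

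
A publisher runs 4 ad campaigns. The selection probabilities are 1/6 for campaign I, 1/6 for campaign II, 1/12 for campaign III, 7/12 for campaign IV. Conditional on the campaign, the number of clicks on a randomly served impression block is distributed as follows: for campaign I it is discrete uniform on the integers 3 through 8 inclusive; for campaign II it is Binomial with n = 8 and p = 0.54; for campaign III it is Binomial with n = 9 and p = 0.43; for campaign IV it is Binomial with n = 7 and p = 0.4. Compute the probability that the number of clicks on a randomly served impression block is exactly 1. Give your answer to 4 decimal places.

Conditional on each campaign, P(X = 1): I: 0; II: 0.0188273; III: 0.0431231; IV: 0.130637.
By total probability, P(X = 1) = 0.166667·0 + 0.166667·0.0188273 + 0.0833333·0.0431231 + 0.583333·0.130637 = 0.0829363.

0.0829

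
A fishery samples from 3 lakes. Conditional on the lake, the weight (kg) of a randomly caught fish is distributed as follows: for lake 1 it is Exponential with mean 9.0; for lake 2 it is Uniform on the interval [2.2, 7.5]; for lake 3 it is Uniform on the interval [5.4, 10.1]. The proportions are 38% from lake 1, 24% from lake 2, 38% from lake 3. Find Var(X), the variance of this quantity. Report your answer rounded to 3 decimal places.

34.605

Per component, 1: μ=9, E[X²]=162; 2: μ=4.85, E[X²]=25.8633; 3: μ=7.75, E[X²]=61.9033.
E[X] = 0.38·9 + 0.24·4.85 + 0.38·7.75 = 7.529.
E[X²] = 0.38·162 + 0.24·25.8633 + 0.38·61.9033 = 91.2905.
Var(X) = E[X²] − (E[X])² = 91.2905 − 56.6858 = 34.6046.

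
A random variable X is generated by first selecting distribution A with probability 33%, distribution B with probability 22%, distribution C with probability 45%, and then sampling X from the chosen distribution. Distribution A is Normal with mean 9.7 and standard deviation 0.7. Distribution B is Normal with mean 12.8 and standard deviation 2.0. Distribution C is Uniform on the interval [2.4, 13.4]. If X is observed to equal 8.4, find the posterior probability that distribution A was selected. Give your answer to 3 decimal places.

0.428

Likelihoods f(8.4 | ·): A: 0.101596; B: 0.0177373; C: 0.0909091.
Posterior ∝ prior × likelihood. Numerator for A: 0.33·0.101596 = 0.0335266.
Normalizing constant: 0.33·0.101596 + 0.22·0.0177373 + 0.45·0.0909091 = 0.0783379.
P(A | observation) = 0.0335266 / 0.0783379 = 0.427974.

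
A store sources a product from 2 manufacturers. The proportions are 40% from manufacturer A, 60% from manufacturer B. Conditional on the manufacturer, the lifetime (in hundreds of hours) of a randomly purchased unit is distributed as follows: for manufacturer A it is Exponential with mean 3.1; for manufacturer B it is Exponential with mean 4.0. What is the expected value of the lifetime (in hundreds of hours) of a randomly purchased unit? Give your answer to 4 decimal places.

3.6400

Component means — A: 3.1; B: 4.
E[X] = 0.4·3.1 + 0.6·4 = 3.64.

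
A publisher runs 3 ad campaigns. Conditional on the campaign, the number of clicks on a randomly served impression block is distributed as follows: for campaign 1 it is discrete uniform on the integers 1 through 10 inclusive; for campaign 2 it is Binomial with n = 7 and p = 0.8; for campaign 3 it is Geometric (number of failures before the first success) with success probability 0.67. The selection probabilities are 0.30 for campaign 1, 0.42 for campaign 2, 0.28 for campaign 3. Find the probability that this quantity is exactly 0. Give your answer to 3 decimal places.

0.188

Conditional on each campaign, P(X = 0): 1: 0; 2: 1.28e-05; 3: 0.67.
By total probability, P(X = 0) = 0.3·0 + 0.42·1.28e-05 + 0.28·0.67 = 0.187605.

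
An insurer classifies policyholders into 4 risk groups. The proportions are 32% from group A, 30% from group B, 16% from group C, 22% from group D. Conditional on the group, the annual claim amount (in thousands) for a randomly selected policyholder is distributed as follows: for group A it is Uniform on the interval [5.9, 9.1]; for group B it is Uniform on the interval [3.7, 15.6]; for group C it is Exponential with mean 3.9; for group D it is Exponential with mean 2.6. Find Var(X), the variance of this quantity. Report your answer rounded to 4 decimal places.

15.4586

Per component, A: μ=7.5, E[X²]=57.1033; B: μ=9.65, E[X²]=104.923; C: μ=3.9, E[X²]=30.42; D: μ=2.6, E[X²]=13.52.
E[X] = 0.32·7.5 + 0.3·9.65 + 0.16·3.9 + 0.22·2.6 = 6.491.
E[X²] = 0.32·57.1033 + 0.3·104.923 + 0.16·30.42 + 0.22·13.52 = 57.5917.
Var(X) = E[X²] − (E[X])² = 57.5917 − 42.1331 = 15.4586.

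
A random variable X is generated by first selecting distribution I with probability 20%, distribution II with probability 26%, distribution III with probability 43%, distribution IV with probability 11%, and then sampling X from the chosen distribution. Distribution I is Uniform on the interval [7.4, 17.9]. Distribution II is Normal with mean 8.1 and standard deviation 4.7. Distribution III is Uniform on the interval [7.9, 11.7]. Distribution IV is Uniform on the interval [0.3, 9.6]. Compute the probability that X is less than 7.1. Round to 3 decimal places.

Conditional on each component, P(X < 7.1): I: 0; II: 0.415755; III: 0; IV: 0.731183.
By total probability, P(X < 7.1) = 0.2·0 + 0.26·0.415755 + 0.43·0 + 0.11·0.731183 = 0.188526.

0.189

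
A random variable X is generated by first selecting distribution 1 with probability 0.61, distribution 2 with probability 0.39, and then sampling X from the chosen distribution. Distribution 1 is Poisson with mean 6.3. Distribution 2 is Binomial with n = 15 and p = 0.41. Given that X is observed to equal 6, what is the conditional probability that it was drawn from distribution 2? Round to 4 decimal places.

0.4523

Likelihoods P(X=6 | ·): 1: 0.159461; 2: 0.205956.
Posterior ∝ prior × likelihood. Numerator for 2: 0.39·0.205956 = 0.080323.
Normalizing constant: 0.61·0.159461 + 0.39·0.205956 = 0.177594.
P(2 | observation) = 0.080323 / 0.177594 = 0.452283.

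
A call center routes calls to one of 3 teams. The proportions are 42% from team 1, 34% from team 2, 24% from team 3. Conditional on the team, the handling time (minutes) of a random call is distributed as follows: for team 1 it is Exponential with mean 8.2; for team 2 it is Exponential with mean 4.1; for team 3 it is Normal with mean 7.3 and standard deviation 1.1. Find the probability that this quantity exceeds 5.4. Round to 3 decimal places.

Conditional on each team, P(X > 5.4): 1: 0.517608; 2: 0.267918; 3: 0.957941.
By total probability, P(X > 5.4) = 0.42·0.517608 + 0.34·0.267918 + 0.24·0.957941 = 0.538393.

0.538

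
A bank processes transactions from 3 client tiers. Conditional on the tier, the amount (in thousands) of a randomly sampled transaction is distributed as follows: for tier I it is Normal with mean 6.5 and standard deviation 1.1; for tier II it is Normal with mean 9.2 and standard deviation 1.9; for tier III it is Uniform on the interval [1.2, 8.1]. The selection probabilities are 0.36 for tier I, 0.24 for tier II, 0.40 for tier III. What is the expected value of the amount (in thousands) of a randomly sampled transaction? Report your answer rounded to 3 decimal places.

6.408

Component means — I: 6.5; II: 9.2; III: 4.65.
E[X] = 0.36·6.5 + 0.24·9.2 + 0.4·4.65 = 6.408.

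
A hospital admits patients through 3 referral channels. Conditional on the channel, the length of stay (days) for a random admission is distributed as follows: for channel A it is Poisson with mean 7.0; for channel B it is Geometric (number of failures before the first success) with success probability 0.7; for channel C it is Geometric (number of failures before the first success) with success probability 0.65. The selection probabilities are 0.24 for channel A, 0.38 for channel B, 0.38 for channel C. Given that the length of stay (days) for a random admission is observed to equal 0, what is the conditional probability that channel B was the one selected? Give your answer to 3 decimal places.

Likelihoods P(X=0 | ·): A: 0.000911882; B: 0.7; C: 0.65.
Posterior ∝ prior × likelihood. Numerator for B: 0.38·0.7 = 0.266.
Normalizing constant: 0.24·0.000911882 + 0.38·0.7 + 0.38·0.65 = 0.513219.
P(B | observation) = 0.266 / 0.513219 = 0.518297.

0.518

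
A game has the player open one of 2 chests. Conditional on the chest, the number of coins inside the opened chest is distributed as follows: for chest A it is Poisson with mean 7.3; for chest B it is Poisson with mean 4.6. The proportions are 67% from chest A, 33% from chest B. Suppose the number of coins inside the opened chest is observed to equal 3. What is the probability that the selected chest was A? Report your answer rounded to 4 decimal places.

0.3529

Likelihoods P(X=3 | ·): A: 0.0437993; B: 0.163068.
Posterior ∝ prior × likelihood. Numerator for A: 0.67·0.0437993 = 0.0293456.
Normalizing constant: 0.67·0.0437993 + 0.33·0.163068 = 0.0831579.
P(A | observation) = 0.0293456 / 0.0831579 = 0.35289.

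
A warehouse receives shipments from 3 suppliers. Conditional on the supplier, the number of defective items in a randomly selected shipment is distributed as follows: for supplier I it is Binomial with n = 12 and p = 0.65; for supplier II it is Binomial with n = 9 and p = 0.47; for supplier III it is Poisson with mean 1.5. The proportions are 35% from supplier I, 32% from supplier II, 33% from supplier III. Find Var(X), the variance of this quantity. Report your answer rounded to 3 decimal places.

8.967

Per component, I: μ=7.8, E[X²]=63.57; II: μ=4.23, E[X²]=20.1348; III: μ=1.5, E[X²]=3.75.
E[X] = 0.35·7.8 + 0.32·4.23 + 0.33·1.5 = 4.5786.
E[X²] = 0.35·63.57 + 0.32·20.1348 + 0.33·3.75 = 29.9301.
Var(X) = E[X²] − (E[X])² = 29.9301 − 20.9636 = 8.96656.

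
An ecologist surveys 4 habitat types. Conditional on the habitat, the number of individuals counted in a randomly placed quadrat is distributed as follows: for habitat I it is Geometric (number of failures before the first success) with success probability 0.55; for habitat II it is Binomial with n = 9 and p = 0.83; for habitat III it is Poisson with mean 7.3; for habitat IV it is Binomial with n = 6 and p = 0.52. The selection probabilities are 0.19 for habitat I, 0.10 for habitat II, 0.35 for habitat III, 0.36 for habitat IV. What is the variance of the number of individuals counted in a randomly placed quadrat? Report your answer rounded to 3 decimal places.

10.385

Per component, I: μ=0.818182, E[X²]=2.15702; II: μ=7.47, E[X²]=57.0708; III: μ=7.3, E[X²]=60.59; IV: μ=3.12, E[X²]=11.232.
E[X] = 0.19·0.818182 + 0.1·7.47 + 0.35·7.3 + 0.36·3.12 = 4.58065.
E[X²] = 0.19·2.15702 + 0.1·57.0708 + 0.35·60.59 + 0.36·11.232 = 31.3669.
Var(X) = E[X²] − (E[X])² = 31.3669 − 20.9824 = 10.3845.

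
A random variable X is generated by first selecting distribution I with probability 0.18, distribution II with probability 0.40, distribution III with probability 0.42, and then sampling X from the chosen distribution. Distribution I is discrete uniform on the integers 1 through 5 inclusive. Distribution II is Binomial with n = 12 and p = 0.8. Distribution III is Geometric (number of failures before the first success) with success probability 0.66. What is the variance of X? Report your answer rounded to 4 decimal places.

18.9247

Per component, I: μ=3, E[X²]=11; II: μ=9.6, E[X²]=94.08; III: μ=0.515152, E[X²]=1.04591.
E[X] = 0.18·3 + 0.4·9.6 + 0.42·0.515152 = 4.59636.
E[X²] = 0.18·11 + 0.4·94.08 + 0.42·1.04591 = 40.0513.
Var(X) = E[X²] − (E[X])² = 40.0513 − 21.1266 = 18.9247.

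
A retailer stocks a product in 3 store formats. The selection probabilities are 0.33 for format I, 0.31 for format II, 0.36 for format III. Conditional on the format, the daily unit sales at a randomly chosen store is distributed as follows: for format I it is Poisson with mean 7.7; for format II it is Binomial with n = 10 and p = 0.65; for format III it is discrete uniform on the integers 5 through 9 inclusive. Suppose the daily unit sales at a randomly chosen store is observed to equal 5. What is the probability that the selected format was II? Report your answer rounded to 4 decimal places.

0.3105

Likelihoods P(X=5 | ·): I: 0.102142; II: 0.15357; III: 0.2.
Posterior ∝ prior × likelihood. Numerator for II: 0.31·0.15357 = 0.0476068.
Normalizing constant: 0.33·0.102142 + 0.31·0.15357 + 0.36·0.2 = 0.153314.
P(II | observation) = 0.0476068 / 0.153314 = 0.310519.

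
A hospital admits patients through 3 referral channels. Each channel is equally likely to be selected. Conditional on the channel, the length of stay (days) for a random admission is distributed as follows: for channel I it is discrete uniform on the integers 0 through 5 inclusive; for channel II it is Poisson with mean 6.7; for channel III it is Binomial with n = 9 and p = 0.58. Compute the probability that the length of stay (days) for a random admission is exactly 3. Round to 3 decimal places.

Conditional on each channel, P(X = 3): I: 0.166667; II: 0.0617021; III: 0.089962.
By total probability, P(X = 3) = 0.333333·0.166667 + 0.333333·0.0617021 + 0.333333·0.089962 = 0.10611.

0.106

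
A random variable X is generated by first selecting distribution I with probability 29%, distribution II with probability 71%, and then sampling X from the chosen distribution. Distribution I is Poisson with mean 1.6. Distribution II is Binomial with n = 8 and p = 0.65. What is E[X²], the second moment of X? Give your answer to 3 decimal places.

21.697

For each component E[X²] = Var + (mean)², giving I: 4.16; II: 28.86.
Overall E[X²] = 0.29·4.16 + 0.71·28.86 = 21.697.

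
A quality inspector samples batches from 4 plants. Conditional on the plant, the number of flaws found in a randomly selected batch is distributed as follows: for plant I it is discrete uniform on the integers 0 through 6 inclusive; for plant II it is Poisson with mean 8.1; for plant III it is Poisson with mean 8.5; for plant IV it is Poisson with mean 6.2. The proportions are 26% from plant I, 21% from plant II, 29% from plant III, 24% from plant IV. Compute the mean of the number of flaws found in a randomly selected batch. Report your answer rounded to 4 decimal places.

Component means — I: 3; II: 8.1; III: 8.5; IV: 6.2.
E[X] = 0.26·3 + 0.21·8.1 + 0.29·8.5 + 0.24·6.2 = 6.434.

6.4340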